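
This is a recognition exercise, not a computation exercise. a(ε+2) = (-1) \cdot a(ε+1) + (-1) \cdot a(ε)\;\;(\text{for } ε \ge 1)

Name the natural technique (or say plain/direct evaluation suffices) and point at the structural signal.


Verdict: the characteristic-root method — this is the constant-coefficient homogeneous case — the whole solution in ε reduces to a polynomial's roots.


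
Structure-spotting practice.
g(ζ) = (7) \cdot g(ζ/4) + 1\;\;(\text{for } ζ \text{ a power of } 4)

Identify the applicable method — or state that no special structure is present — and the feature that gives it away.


Verdict: the master substitution — the argument shrinks by the factor 4, so measure the index on a logarithmic scale and the recursion becomes a shift.


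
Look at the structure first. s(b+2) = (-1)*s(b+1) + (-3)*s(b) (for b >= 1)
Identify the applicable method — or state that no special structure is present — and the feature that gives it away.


Diagnosis: the characteristic-root method — linear, homogeneous, constant coefficients: solutions of the form r^b exist — find the roots of the characteristic polynomial.


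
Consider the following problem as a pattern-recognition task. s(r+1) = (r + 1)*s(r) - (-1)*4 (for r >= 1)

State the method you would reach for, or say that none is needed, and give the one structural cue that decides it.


Best approach: a summation factor — one-term recursion with variable weight r + 1 is solved by product normalization, not by root-finding.


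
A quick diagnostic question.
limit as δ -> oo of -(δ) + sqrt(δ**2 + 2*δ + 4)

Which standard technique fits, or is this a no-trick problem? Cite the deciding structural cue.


Best approach: conjugate multiplication — divergence minus divergence hides a finite answer — expose it by pairing sqrt(δ**2 + 2*δ + 4) - δ with its conjugate.


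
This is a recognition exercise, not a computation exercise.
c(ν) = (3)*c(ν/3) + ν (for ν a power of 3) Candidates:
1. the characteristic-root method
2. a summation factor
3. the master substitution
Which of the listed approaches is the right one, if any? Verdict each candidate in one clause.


Method: the master substitution — the argument ν/3 divides the index by 3; the standard ν = 3^m substitution converts it to a constant-shift recurrence.
- the characteristic-root method — a divided-index call is not the fixed-shift linear shape that characteristic roots solve.
- a summation factor: a divided-index call is outside the fixed-shift first-order family a summation factor normalizes.
- the master substitution: a fit — the right tool for this form.


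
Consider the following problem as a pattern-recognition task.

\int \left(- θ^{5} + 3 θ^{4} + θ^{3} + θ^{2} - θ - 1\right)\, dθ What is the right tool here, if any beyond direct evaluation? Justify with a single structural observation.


Diagnosis: no special technique — scan for structure and find none: constant multiples of powers of θ, integrate directly.


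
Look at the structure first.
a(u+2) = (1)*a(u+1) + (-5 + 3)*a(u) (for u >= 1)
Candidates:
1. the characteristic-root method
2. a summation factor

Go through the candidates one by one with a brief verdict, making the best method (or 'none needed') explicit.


Verdict: the characteristic-root method — fixed numeric weights on consecutive terms and no forcing term added: the root method in its home territory.
- the characteristic-root method: yes, a natural case for it.
- a summation factor: a summation factor telescopes one-step recursions; this one carries higher-order memory.


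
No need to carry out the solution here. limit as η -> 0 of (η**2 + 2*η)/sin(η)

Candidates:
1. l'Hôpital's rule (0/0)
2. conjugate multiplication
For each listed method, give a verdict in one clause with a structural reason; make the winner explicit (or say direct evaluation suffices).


Technique: l'Hôpital's rule (0/0) — the 0/0 form at 0 is the signature situation for l'Hôpital's rule. A local series expansion at the point resolves it as well; the rule is the packaged version of that step.
- l'Hôpital's rule (0/0): yes — fits the structure here.
- conjugate multiplication: there is no infinity-minus-infinity radical difference to rationalize.


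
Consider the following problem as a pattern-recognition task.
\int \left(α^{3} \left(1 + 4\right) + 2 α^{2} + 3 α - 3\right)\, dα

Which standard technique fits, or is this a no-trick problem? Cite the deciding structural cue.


Best approach: no special technique — nothing composite, nothing rational, nothing trigonometric — each constant-multiple power of α integrates by the power rule alone.


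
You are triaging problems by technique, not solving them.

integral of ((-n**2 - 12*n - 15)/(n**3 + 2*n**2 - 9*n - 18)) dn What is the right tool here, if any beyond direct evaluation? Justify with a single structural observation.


Method: partial fractions — rational integrand, reducible denominator n**3 + 2*n**2 - 9*n - 18: decompose first, integrate second.


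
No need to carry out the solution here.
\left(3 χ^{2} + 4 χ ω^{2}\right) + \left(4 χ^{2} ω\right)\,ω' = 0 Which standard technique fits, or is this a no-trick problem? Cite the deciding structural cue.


Verdict: the exact-equation method — the cross partial derivatives of 3 χ^{2} + 4 χ ω^{2} and 4 χ^{2} ω agree, so the left side is the total differential of one potential in χ and ω.


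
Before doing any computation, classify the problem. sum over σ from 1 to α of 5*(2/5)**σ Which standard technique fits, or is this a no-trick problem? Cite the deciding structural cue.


Verdict: the geometric series formula — check a ratio of consecutive terms: it is 2/5, independent of the index, so the geometric formula closes the sum.


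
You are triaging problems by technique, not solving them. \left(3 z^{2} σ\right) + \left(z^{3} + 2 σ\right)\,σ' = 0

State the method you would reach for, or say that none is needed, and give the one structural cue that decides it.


Method: the exact-equation method — checking ∂/∂σ of 3 z^{2} σ against ∂/∂z of z^{3} + 2 σ: they match — the equation is exact as it stands.


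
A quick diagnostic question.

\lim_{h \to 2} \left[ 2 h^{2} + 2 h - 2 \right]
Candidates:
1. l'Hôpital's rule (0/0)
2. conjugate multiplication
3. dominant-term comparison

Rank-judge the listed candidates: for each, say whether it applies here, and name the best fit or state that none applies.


Verdict: no special technique — no vanishing denominator and no indeterminate clash at the point — evaluation is immediate.
- l'Hôpital's rule (0/0): substituting the point gives a finite value outright — there is no indeterminate clash to repair.
- conjugate multiplication: there are no radicals in tension whose conjugate would simplify matters.
- dominant-term comparison: this limit is not decided by comparing polynomial growth at infinity.


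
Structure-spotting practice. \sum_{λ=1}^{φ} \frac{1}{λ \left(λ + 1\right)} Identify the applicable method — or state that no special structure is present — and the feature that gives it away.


Verdict: telescoping — \frac{1}{λ \left(λ + 1\right)} decomposes into shift-paired simple fractions; the series telescopes to finitely many boundary pieces.


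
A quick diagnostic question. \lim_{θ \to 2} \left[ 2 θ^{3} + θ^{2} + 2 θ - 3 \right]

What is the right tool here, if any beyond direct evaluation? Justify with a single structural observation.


Verdict: no special technique — the expression is continuous at the evaluation point — substitute directly; no indeterminate form appears.


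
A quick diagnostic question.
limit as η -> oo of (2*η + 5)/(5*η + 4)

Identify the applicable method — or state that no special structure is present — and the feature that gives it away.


Diagnosis: dominant-term comparison — divide through by the highest power of η; every lower-order term dies and the dominant terms decide the limit. Differentiating the expression as a single quotient would eventually settle it as well; matching dominant growth settles it immediately.


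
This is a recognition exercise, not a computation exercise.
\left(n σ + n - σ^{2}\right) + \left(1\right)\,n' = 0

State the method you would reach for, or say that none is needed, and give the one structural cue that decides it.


Technique: a linear integrating factor — linear in the unknown with genuine forcing: multiply through by the exponential of the integrated coefficient and the left side closes into one derivative.


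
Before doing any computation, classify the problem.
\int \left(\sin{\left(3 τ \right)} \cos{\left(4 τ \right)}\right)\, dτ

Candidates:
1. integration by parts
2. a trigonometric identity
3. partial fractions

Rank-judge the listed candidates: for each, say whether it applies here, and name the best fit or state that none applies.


Technique: a trigonometric identity — \sin{\left(3 τ \right)} \cos{\left(4 τ \right)} mixes two frequencies; the product-to-sum identity splits it into single-frequency sinusoids.
- integration by parts: not the natural route: no polynomial-kernel product appears — a recursive parts reduction of the trigonometric product exists, but the identity rewrite is direct.
- a trigonometric identity — yes, a natural case for it.
- partial fractions — the expression is not a ratio of polynomials that decomposes further.


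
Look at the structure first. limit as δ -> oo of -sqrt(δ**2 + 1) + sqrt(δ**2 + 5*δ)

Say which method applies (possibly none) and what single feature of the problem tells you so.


Best approach: conjugate multiplication — turning the difference into a conjugate-rationalized ratio makes the limit readable.


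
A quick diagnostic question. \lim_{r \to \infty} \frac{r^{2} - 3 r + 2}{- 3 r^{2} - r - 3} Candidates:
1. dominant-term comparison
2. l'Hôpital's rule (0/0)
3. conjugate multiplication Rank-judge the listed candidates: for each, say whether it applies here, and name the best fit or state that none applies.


Diagnosis: dominant-term comparison — at large r only the top-degree terms survive; compare the leading terms and the limit falls out.
- dominant-term comparison — applies; the problem has the shape this method handles.
- l'Hôpital's rule (0/0) — viewed as a single quotient this runs to ∞/∞, not the 0/0 clash this candidate addresses; an at-infinity variant of the rule would resolve it, but comparing leading growth reads the answer without differentiating.
- conjugate multiplication: no divergent radical difference is present for a conjugate pair to cancel.


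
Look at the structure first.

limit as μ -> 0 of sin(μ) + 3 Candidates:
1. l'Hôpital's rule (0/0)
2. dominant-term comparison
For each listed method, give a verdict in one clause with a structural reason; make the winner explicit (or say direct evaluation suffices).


Method: no special technique — the expression is continuous at the evaluation point — substitute directly; no indeterminate form appears.
- l'Hôpital's rule (0/0) — substituting the point gives a finite value outright — there is no indeterminate clash to repair.
- dominant-term comparison — this limit is not decided by comparing leading-term growth at infinity.


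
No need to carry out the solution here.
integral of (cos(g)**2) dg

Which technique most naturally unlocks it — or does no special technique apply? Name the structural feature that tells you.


Best approach: a trigonometric identity — the even trigonometric power cos(g)**2 reduces by a double-angle identity before any integration is attempted.


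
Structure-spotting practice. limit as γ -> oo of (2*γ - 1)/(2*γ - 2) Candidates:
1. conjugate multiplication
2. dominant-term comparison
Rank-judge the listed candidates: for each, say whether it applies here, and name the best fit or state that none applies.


Diagnosis: dominant-term comparison — as γ grows, only the highest-degree terms matter — compare leading terms and read the limit off.
- conjugate multiplication — rationalization has no target — no divergent radical difference appears.
- dominant-term comparison: yes — fits the structure here.


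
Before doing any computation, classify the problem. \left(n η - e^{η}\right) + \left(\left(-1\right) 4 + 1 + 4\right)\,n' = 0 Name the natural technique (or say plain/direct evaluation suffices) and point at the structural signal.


Method: a linear integrating factor — linear in the unknown with genuine forcing: multiply through by the exponential of the integrated coefficient and the left side closes into one derivative.


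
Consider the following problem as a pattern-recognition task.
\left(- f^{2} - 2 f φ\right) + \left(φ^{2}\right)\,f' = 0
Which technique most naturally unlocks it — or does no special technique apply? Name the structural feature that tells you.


Verdict: the homogeneous substitution — the slope is degree-zero homogeneous: the ratio substitution v = f/φ collapses it. A Bernoulli rewrite works here as the equation stands — the homogeneous substitution is the more immediate reading.


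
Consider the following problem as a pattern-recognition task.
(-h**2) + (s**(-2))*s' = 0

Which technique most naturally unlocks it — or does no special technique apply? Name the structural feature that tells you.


Technique: separation of variables — separating collects all s-dependence with the derivative and leaves all h-dependence opposite: variables separate. The cross-partial test also passes here (vacuously, each side single-variable); the potential-function route would work, separation is simply more immediate.


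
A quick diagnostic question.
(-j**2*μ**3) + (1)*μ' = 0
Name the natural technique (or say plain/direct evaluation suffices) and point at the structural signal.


Best approach: separation of variables — solved for the derivative, the right side factors as j**2 times μ**3 — all j-dependence separates from all μ-dependence.


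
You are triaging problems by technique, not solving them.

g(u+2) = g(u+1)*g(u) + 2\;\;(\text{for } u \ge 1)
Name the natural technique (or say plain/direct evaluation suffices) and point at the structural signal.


Method: no special technique — the map from one term to the next is curved, not linear, so linear closed-form machinery does not attach.


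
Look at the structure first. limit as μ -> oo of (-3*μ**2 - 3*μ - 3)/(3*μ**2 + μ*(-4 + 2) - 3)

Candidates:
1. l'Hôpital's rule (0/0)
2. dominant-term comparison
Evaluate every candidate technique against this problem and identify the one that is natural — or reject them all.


Technique: dominant-term comparison — growth-rate triage: the leading powers of μ decide the limit, everything else is noise.
- l'Hôpital's rule (0/0) — viewed as a single quotient this runs to ∞/∞, not the 0/0 clash this candidate addresses; an at-infinity variant of the rule would resolve it, but comparing leading growth reads the answer without differentiating.
- dominant-term comparison: a fit — the right tool for this form.


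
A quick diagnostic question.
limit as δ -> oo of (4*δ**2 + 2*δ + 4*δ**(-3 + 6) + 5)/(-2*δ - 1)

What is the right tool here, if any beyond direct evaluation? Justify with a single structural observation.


Method: dominant-term comparison — divide through by the highest power of δ; every lower-order term dies and the dominant terms decide the limit. Viewed as a single quotient this is an ∞/∞ form — an at-infinity application of l'Hôpital's rule would also resolve it; comparing leading growth reads the answer without differentiating.


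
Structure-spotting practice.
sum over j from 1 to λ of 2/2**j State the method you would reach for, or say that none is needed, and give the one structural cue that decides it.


Diagnosis: the geometric series formula — consecutive terms stand in a fixed index-free ratio — the geometric sum formula closes it.


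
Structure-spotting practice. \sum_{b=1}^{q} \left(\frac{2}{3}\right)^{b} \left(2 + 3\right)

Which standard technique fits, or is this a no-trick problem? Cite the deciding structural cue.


Technique: the geometric series formula — consecutive terms stand in a fixed index-free ratio — the geometric sum formula closes it.


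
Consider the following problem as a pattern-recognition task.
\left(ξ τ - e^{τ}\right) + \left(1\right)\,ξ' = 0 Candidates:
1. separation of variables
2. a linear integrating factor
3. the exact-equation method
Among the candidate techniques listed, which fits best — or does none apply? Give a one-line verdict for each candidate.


Diagnosis: a linear integrating factor — linear in the unknown with genuine forcing: multiply through by the exponential of the integrated coefficient and the left side closes into one derivative.
- separation of variables — no division isolates the independent variable from the unknown.
- a linear integrating factor: applies; the problem has the shape this method handles.
- the exact-equation method: the cross partial derivatives disagree, so no single potential exists.


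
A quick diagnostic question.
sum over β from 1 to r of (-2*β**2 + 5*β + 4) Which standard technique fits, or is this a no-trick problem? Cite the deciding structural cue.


Best approach: no special technique — Faulhaber territory: sum each constant-multiple power of β with its closed-form formula, no trick required.


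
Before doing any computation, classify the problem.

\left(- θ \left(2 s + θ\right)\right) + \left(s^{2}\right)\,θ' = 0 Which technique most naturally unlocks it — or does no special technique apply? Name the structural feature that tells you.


Best approach: the homogeneous substitution — the slope is degree-zero homogeneous: the ratio substitution v = θ/s collapses it. Rearranged, this also fits the Bernoulli template directly; the homogeneous substitution reads the structure without the rearrangement.


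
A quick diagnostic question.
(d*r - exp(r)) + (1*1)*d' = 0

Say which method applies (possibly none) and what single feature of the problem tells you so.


Technique: a linear integrating factor — the unknown enters only to the first power against a nonzero forcing term — the integrating-factor template applies directly.


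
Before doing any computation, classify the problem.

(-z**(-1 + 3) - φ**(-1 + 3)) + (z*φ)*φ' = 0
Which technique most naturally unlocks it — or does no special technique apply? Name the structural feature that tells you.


Diagnosis: the homogeneous substitution — solved for the derivative, the right side is unchanged under scaling z and φ together — it depends only on the ratio φ/z, so substitute a single ratio variable. A Bernoulli substitution is a fair alternative on this equation directly; the homogeneous reading takes it as given.


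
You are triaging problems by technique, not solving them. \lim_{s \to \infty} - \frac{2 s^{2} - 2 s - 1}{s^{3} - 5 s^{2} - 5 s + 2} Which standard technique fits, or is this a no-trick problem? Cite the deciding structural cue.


Technique: dominant-term comparison — divide by the highest power of s present: lower-order terms vanish and the dominant ratio remains. As a single quotient, the ∞/∞ shape would yield to repeated differentiation as well — the growth comparison gets there in one look.


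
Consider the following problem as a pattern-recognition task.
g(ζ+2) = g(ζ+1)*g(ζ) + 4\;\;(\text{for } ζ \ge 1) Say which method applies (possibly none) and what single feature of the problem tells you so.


Diagnosis: no special technique — no ansatz, no master substitution, no summation factor survives the nonlinearity here.


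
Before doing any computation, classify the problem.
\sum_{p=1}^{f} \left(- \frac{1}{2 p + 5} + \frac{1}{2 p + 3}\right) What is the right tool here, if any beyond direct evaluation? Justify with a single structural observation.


Technique: telescoping — each term adds \frac{1}{2 p + 3} and subtracts the same expression advanced one index; that subtracted piece cancels against the next term's added copy — only the boundary terms survive.


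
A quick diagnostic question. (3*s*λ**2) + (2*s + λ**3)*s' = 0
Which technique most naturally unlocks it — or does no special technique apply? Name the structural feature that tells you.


Method: the exact-equation method — the mixed-partials test passes for 3*s*λ**2 and 2*s + λ**3, so a potential function exists as presented.


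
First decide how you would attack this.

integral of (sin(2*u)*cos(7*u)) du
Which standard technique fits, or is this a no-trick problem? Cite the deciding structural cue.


Diagnosis: a trigonometric identity — the product sin(2*u)*cos(7*u) converts to a sum of single-frequency sinusoids via the product-to-sum identity.


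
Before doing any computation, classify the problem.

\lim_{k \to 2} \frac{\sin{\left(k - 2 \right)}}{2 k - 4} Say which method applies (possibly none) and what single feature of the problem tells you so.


Technique: l'Hôpital's rule (0/0) — plug in 2: top and bottom both hit zero, so differentiate each and retry. A local series expansion at the point resolves it as well; the rule is the packaged version of that step.


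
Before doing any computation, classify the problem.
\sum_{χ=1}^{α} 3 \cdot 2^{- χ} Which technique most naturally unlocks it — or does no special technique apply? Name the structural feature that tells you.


Method: the geometric series formula — consecutive terms stand in a fixed index-free ratio — the geometric sum formula closes it.


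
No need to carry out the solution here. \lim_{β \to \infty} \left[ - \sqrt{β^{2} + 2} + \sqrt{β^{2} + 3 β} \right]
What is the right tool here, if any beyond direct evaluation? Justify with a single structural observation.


Best approach: conjugate multiplication — divergence minus divergence hides a finite answer — expose it by pairing \sqrt{β^{2} + 3 β} - \sqrt{β^{2} + 2} with its conjugate.


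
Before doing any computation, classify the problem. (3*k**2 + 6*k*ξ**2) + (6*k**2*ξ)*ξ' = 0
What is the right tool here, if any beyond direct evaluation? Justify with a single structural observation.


Best approach: the exact-equation method — the cross partial derivatives of 3*k**2 + 6*k*ξ**2 and 6*k**2*ξ agree, so the left side is the total differential of one potential in k and ξ.


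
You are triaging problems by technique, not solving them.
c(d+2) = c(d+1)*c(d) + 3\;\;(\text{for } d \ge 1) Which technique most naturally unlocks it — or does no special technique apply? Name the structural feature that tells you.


Best approach: no special technique — the unknown sequence enters the update nonlinearly, so no linear method fits the recurrence as written — direct iteration remains.


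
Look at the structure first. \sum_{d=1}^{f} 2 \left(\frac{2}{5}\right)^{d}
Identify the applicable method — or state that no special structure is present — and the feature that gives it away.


Technique: the geometric series formula — term-over-term division gives \frac{2}{5} every time — index-free ratio, geometric sum formula applies.


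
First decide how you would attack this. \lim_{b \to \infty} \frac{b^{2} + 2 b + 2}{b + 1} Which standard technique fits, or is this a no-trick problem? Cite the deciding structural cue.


Verdict: dominant-term comparison — divide by the highest power of b present: lower-order terms vanish and the dominant ratio remains. l'Hôpital's at-infinity variant applies to the expression viewed as a single quotient; the leading-term comparison is the direct route.


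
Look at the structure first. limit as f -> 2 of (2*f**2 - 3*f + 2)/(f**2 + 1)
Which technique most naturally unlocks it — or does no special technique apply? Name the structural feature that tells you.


Verdict: no special technique — nothing blocks direct substitution at 2: plug in and finish.


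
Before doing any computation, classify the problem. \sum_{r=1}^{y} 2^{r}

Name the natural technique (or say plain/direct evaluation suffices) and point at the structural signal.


Diagnosis: the geometric series formula — consecutive terms stand in a fixed index-free ratio — the geometric sum formula closes it.


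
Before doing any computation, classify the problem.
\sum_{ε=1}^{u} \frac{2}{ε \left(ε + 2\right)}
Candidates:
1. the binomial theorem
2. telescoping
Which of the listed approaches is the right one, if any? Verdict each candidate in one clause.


Method: telescoping — after splitting \frac{2}{ε \left(ε + 2\right)} into partial fractions, the pieces are shifted copies of one function and cancel telescopically.
- the binomial theorem — no binomial coefficients pair up with complementary powers here.
- telescoping: yes — fits the structure here.


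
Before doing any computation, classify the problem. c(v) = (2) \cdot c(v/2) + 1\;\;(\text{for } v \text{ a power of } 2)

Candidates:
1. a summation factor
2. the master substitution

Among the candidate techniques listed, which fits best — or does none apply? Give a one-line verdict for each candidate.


Verdict: the master substitution — treat m = log base 2 of v as the new clock: one recursion step advances m by one while v scales by 2.
- a summation factor: a divided-index call is outside the fixed-shift first-order family a summation factor normalizes.
- the master substitution — yes — fits the structure here.


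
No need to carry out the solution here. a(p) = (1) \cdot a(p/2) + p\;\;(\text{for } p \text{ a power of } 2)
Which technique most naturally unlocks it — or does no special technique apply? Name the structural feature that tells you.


Best approach: the master substitution — the argument contracts 2-fold per step: reindex p exponentially and solve the linear recurrence in the new index.


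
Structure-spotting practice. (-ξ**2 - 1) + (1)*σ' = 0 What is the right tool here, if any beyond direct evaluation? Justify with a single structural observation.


Best approach: no special technique — solved for the derivative, σ never appears on the right — this is a direct integration in ξ, not a differential-equations problem at heart.


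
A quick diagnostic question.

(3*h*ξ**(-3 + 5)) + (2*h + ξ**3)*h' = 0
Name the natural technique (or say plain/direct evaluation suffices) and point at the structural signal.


Best approach: the exact-equation method — equality of cross partials is the green light — assemble the potential function term by term.


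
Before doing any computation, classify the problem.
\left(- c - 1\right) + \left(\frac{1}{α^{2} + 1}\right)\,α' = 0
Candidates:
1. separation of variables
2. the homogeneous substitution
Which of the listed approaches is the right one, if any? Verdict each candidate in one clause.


Technique: separation of variables — solved for the derivative, the right side splits multiplicatively into a function of each variable alone — divide and integrate each side.
- separation of variables — applicable, and directly so.
- the homogeneous substitution: the slope changes under joint rescaling, failing the degree-zero test.


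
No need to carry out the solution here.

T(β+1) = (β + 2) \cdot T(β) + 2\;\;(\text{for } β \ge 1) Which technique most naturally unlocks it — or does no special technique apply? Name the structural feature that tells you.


Best approach: a summation factor — because the multiplier β + 2 is index-dependent, divide through by its running product and sum the resulting differences.


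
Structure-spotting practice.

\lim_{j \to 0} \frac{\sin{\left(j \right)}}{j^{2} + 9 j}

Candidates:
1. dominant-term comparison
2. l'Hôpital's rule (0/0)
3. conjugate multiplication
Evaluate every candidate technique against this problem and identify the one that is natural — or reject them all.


Diagnosis: l'Hôpital's rule (0/0) — numerator and denominator both vanish at 0 — a genuine 0/0 form, which is exactly when l'Hôpital applies. The standard small-argument limits would also carry it; the rule is the systematic route.
- dominant-term comparison — no dominant power emerges to decide the limit by degree comparison.
- l'Hôpital's rule (0/0) — applicable, and directly so.
- conjugate multiplication: multiplying by a conjugate would not remove any indeterminacy here.


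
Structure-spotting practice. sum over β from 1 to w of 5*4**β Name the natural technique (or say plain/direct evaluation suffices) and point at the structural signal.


Technique: the geometric series formula — the ratio of consecutive terms is the constant 4, independent of the index — a geometric sum.


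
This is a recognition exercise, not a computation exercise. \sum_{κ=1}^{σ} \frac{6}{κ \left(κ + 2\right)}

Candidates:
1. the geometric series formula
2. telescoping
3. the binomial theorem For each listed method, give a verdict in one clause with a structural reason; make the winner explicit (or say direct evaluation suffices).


Diagnosis: telescoping — the denominator's roots in \frac{6}{κ \left(κ + 2\right)} sit an integer apart: decomposition produces a self-cancelling chain.
- the geometric series formula — no single multiplier carries one term to the next throughout the sum.
- telescoping — a fit — the right tool for this form.
- the binomial theorem: the terms do not reassemble into a binomial power.


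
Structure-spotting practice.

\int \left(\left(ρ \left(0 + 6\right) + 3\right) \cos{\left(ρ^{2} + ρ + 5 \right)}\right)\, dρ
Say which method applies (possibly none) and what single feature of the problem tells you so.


Method: u-substitution — structure check: outer function, inner expression ρ^{2} + ρ + 5, inner derivative as a factor — the classic u = ρ^{2} + ρ + 5 pattern.


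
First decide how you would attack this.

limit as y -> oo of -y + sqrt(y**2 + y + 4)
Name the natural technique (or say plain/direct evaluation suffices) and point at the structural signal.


Best approach: conjugate multiplication — the ∞ − ∞ radical form is the exact trigger for the conjugate maneuver.


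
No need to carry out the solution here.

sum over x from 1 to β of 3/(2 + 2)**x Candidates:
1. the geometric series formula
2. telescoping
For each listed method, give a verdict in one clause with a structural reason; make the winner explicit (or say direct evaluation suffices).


Method: the geometric series formula — consecutive terms stand in a fixed index-free ratio — the geometric sum formula closes it.
- the geometric series formula: yes, a natural case for it.
- telescoping — the summand is not presented as a shifted difference — a telescoping rewrite may exist, but the displayed structure does not offer one.


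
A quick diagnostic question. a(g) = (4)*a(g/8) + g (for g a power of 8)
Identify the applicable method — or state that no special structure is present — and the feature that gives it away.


Best approach: the master substitution — index division is the fingerprint: g/8 in the recursive call means substitute g = 8^m.


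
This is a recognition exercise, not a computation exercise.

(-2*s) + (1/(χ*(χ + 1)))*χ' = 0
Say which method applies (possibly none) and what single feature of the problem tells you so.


Technique: separation of variables — all dependence on the two variables factors apart, the defining separable shape. A Bernoulli substitution applies to this equation as given; separation takes the same equation in its displayed form.


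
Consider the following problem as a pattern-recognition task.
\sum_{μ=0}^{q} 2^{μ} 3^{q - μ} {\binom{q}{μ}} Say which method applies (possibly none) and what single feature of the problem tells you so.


Diagnosis: the binomial theorem — {\binom{q}{μ}} weighting matched powers of 2 and 3 is the expanded form of (2 + 3)^q — fold it back up.


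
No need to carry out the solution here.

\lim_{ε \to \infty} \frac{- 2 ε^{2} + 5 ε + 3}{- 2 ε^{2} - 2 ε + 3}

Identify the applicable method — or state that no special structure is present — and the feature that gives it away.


Technique: dominant-term comparison — at large ε only the top-degree terms survive; compare the leading terms and the limit falls out. Differentiating the expression as a single quotient would eventually settle it as well; matching dominant growth settles it immediately.


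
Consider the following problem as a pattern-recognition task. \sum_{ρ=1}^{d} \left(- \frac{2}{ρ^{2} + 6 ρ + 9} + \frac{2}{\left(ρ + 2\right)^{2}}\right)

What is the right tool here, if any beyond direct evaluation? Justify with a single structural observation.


Method: telescoping — the summand is built as \frac{2}{\left(ρ + 2\right)^{2}} minus its own successor — adjacent terms annihilate down the line.


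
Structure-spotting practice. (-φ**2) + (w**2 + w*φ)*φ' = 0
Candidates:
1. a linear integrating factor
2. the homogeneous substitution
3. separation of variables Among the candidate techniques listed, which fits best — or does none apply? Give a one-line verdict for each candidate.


Technique: the homogeneous substitution — the slope's numerator and denominator share total degree; set v = φ/w and the equation drops to separable form. A Bernoulli-style rewrite — possibly after exchanging which variable is treated as dependent — would work as well; the homogeneous substitution is the more immediate reading here.
- a linear integrating factor — a nonlinear term in the unknown puts this outside the integrating-factor template.
- the homogeneous substitution — yes, a natural case for it.
- separation of variables — no algebra isolates the independent variable on one side and the unknown on the other.


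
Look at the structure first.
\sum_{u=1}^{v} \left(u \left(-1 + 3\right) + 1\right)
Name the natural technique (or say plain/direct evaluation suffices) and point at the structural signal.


Best approach: no special technique — with only polynomial terms in u present, the classical sum-of-powers identities are all you need.


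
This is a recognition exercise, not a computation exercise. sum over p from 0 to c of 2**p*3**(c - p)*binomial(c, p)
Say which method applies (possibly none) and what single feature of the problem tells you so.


Verdict: the binomial theorem — the summand is term p of a binomial expansion in 2 and 3; the whole sum is a single power.


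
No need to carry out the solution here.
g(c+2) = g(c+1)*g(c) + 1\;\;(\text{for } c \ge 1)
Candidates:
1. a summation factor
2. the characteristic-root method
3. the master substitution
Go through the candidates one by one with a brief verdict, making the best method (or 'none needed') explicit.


Method: no special technique — the map from one term to the next is curved, not linear, so linear closed-form machinery does not attach.
- a summation factor — the recursion is nonlinear — outside the first-order linear family a summation factor addresses.
- the characteristic-root method — nonlinearity rules out exponential-mode superposition from the start.
- the master substitution: the recursive argument is a shift of the index, not a fixed fraction of it.


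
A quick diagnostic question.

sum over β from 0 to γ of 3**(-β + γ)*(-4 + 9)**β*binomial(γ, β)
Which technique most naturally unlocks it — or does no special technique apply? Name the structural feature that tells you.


Best approach: the binomial theorem — binomial(γ, β) weighting matched powers of (-4 + 9) and 3 is the expanded form of ((-4 + 9) + 3)^γ — fold it back up.


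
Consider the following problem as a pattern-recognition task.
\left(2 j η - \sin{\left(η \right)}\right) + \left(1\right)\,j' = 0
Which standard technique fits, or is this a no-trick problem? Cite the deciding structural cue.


Verdict: a linear integrating factor — linear in the unknown with genuine forcing: multiply through by the exponential of the integrated coefficient and the left side closes into one derivative.


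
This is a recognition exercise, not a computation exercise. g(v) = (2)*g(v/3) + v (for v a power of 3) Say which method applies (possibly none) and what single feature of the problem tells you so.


Verdict: the master substitution — the argument v/3 divides the index by 3; the standard v = 3^m substitution converts it to a constant-shift recurrence.


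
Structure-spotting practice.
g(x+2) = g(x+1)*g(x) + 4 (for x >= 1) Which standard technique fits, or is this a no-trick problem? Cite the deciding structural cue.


Technique: no special technique — the unknown enters the rule nonlinearly, not as a weighted sum — no linear method is even well-posed.


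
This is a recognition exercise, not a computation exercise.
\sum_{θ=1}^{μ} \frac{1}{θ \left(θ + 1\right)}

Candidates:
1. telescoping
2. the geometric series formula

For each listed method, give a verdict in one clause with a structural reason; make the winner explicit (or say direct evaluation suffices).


Best approach: telescoping — split \frac{1}{θ \left(θ + 1\right)} by partial fractions and the pieces are one function at shifted arguments — interior terms cancel.
- telescoping — yes, a natural case for it.
- the geometric series formula — there is no constant term-to-term ratio.


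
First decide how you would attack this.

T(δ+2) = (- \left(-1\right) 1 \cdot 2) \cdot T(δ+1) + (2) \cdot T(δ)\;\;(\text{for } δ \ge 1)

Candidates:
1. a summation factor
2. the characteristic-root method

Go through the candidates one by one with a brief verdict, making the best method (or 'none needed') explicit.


Diagnosis: the characteristic-root method — the recurrence treats every index alike (constant coefficients, no forcing) — precisely the regime where r^δ trials close it.
- a summation factor — a summation factor telescopes one-step recursions; this one carries higher-order memory.
- the characteristic-root method: yes — fits the structure here.


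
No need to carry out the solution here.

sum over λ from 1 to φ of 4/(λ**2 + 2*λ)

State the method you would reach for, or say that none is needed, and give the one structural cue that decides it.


Method: telescoping — 4/(λ**2 + 2*λ) decomposes into shift-paired simple fractions; the series telescopes to finitely many boundary pieces.


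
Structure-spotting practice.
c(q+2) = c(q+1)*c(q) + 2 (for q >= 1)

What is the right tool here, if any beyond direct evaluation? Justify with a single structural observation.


Verdict: no special technique — the new term depends nonlinearly on the old ones, which disqualifies every superposition-based technique.


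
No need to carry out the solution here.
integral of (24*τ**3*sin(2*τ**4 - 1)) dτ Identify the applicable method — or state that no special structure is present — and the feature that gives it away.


Diagnosis: u-substitution — set u = 2*τ**4 - 1: a constant multiple of its derivative, namely 24*τ**3, is present as a factor once the integrand is collected, so the du is sitting there waiting.


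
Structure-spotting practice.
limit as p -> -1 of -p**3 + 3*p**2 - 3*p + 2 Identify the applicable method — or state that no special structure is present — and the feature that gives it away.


Verdict: no special technique — the expression is continuous at the evaluation point — substitute directly; no indeterminate form appears.


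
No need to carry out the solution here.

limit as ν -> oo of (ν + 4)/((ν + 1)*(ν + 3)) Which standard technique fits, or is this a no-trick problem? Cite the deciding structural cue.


Technique: dominant-term comparison — as ν grows, only the highest-degree terms matter — compare leading terms and read the limit off. l'Hôpital's at-infinity variant applies to the expression viewed as a single quotient; the leading-term comparison is the direct route.
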